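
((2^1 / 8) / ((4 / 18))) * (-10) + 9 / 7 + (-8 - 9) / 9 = -11.85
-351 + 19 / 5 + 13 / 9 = -15559/45 = -345.76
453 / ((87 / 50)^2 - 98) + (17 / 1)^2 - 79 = 48728010/237431 = 205.23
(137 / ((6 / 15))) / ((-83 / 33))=-22605/166 = -136.17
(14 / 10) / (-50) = -7/250 = -0.03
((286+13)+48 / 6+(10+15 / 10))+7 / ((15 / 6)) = 321.30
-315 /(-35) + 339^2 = 114930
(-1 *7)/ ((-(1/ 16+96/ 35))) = 2.50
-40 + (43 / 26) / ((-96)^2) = -9584597/239616 = -40.00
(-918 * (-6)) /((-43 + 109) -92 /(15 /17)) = -41310/287 = -143.94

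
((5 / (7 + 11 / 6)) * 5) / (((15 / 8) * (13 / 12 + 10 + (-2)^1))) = 0.17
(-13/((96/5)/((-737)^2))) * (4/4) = -35305985/96 = -367770.68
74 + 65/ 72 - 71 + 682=49385/72 = 685.90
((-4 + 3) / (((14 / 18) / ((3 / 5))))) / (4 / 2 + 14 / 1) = -0.05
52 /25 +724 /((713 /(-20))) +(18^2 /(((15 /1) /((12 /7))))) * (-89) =-3313.77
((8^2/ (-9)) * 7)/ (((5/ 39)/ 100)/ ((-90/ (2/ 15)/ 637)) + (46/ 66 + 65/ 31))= -687456000/38566291 = -17.83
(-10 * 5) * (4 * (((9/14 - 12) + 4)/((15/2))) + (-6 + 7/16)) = 79685/168 = 474.32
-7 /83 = -0.08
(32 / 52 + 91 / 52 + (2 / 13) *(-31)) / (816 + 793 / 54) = -3375/1166282 = 0.00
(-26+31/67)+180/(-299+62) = -139189/5293 = -26.30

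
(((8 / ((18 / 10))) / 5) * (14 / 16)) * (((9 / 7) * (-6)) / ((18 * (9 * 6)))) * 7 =-7/162 = -0.04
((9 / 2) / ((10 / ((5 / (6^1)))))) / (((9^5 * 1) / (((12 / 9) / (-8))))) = -1/944784 = 0.00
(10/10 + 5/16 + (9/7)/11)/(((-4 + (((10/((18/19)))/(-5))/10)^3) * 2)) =-160471125/900240572 = -0.18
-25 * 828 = -20700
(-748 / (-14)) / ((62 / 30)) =5610/217 = 25.85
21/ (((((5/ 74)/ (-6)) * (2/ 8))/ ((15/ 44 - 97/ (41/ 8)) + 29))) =-175169988/2255 = -77680.70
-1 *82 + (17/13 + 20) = -789/13 = -60.69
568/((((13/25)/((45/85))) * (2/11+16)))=35.74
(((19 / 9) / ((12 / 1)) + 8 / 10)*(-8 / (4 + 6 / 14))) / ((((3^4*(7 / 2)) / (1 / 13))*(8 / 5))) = -17/56862 = 0.00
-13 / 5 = -2.60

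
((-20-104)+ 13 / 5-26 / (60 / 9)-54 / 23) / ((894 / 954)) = -4668081/34270 = -136.21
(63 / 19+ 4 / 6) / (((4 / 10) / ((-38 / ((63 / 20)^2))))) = -454000/11907 = -38.13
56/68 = 14/17 = 0.82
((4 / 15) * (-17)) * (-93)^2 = -196044/5 = -39208.80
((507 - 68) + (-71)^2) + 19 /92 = 504179/92 = 5480.21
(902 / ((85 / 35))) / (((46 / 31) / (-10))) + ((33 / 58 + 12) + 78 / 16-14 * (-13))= -208959479/90712 = -2303.55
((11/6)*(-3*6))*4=-132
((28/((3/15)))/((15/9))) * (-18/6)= -252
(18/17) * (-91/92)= -819/782 = -1.05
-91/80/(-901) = 91/72080 = 0.00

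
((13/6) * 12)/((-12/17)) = -221/6 = -36.83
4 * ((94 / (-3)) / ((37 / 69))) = -8648/37 = -233.73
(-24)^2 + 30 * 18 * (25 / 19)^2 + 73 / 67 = 36570565/24187 = 1511.99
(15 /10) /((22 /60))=45/11 = 4.09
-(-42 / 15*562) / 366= 3934/915 = 4.30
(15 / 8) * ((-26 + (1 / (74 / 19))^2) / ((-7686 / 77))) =0.49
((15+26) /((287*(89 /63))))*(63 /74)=567/6586 = 0.09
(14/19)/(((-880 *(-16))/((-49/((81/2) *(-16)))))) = 343/86676480 = 0.00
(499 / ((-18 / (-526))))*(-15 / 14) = -656185/42 = -15623.45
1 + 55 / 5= 12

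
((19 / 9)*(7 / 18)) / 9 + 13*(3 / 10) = 3.99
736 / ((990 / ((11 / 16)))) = 23/45 = 0.51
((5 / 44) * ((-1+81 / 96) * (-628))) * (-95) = -372875/352 = -1059.30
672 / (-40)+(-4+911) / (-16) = -5879/80 = -73.49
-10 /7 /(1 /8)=-80/7 = -11.43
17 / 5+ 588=2957/5 = 591.40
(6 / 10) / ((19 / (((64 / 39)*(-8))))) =-512/1235 = -0.41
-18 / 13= -1.38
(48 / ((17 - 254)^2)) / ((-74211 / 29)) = -16/47912157 = 0.00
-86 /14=-43/7 = -6.14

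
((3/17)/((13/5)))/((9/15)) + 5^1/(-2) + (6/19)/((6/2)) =-19161/8398 = -2.28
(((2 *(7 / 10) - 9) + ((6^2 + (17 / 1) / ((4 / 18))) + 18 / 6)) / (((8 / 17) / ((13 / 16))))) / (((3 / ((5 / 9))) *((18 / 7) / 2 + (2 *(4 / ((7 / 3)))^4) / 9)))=572540059/53187840 = 10.76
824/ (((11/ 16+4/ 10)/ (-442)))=-29136640/87 = -334903.91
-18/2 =-9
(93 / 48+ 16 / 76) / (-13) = -653/3952 = -0.17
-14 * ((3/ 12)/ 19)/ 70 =-1/380 = 0.00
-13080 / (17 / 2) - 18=-26466/17 = -1556.82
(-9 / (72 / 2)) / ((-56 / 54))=27/112 = 0.24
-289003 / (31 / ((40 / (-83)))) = 11560120/2573 = 4492.86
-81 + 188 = 107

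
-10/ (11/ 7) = -70/11 = -6.36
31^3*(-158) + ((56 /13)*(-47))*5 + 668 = -61195190/13 = -4707322.31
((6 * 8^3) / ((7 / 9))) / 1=3949.71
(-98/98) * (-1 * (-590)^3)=-205379000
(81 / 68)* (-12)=-243/17 = -14.29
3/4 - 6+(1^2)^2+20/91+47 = 15641/364 = 42.97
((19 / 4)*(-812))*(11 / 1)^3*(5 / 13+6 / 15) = -261817017/65 = -4027954.11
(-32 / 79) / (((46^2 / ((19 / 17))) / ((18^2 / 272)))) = -3078/12077599 = 0.00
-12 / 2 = -6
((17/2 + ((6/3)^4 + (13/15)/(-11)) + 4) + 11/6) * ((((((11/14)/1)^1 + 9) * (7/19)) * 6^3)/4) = 6155136/1045 = 5890.08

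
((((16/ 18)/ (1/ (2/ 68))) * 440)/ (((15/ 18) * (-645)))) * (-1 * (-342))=-26752/3655 = -7.32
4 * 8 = 32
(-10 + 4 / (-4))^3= -1331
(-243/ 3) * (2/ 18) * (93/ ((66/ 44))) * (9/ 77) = -65.22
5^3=125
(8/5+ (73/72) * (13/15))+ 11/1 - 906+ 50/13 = -12476999/14040 = -888.68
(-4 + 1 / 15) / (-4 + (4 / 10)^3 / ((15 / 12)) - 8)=7375/22404 = 0.33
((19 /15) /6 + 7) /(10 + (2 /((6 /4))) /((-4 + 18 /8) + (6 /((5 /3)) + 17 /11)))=161601/232900 = 0.69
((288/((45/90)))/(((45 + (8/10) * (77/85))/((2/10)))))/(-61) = -48960/1185413 = -0.04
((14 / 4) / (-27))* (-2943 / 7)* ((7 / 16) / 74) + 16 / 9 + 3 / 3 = 66067/21312 = 3.10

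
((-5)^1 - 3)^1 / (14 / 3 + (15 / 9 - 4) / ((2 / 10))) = 8/7 = 1.14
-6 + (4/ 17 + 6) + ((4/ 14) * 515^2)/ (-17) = -530422/119 = -4457.33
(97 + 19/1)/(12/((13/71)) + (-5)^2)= 1508/1177 = 1.28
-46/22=-23/11 = -2.09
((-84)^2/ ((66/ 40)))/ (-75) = -3136/55 = -57.02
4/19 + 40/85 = 220/323 = 0.68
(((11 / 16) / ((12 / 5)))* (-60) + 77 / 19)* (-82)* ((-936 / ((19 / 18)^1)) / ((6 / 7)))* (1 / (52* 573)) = -10313919/275804 = -37.40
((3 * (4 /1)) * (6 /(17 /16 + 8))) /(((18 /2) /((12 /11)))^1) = 1536/1595 = 0.96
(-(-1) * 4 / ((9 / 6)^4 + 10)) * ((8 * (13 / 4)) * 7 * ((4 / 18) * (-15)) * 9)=-349440/241 = -1449.96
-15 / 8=-1.88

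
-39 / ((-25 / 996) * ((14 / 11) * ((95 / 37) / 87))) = 41366.23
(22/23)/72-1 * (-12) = 12.01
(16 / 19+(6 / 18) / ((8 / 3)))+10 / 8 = 337/152 = 2.22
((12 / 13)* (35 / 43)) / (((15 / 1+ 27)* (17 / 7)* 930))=7/883779 = 0.00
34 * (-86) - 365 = -3289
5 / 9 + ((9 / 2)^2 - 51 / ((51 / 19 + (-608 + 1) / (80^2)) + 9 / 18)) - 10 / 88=311190899/74382066 = 4.18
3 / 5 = 0.60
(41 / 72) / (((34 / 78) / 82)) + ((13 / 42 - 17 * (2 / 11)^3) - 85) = 42441715/1900668 = 22.33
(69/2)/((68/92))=1587/34 = 46.68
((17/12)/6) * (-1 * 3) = -17/24 = -0.71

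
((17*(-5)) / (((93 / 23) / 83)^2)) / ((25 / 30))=-123905554/2883 = -42977.99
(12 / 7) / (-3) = -4/7 = -0.57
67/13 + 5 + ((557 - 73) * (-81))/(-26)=1518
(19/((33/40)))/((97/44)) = 3040/291 = 10.45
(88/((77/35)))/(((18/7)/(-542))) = -75880/9 = -8431.11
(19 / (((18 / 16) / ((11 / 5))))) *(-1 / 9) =-1672/405 = -4.13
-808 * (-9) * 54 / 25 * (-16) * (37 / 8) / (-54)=538128/25 = 21525.12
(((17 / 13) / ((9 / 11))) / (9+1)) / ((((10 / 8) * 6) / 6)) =374/2925 = 0.13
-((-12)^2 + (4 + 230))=-378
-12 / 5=-2.40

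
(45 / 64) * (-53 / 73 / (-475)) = 477/443840 = 0.00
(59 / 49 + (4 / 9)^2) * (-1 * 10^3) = -5563000/3969 = -1401.61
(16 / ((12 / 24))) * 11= 352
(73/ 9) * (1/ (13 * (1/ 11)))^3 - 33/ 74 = 6537553/1463202 = 4.47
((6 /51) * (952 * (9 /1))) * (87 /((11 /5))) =438480/11 = 39861.82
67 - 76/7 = 56.14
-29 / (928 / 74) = -37/16 = -2.31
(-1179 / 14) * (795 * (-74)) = 34680285/7 = 4954326.43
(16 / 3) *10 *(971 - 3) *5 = 774400/3 = 258133.33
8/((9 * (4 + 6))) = 0.09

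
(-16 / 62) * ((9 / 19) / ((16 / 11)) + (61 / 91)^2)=-0.20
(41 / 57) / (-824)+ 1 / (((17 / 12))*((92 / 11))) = 1533913/18364488 = 0.08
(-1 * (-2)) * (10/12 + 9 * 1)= 59/3 = 19.67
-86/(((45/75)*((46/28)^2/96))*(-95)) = 539392/10051 = 53.67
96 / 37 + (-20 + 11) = -237/37 = -6.41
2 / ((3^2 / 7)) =14/9 = 1.56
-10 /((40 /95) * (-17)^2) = -95/1156 = -0.08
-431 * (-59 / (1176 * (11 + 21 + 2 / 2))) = 25429/38808 = 0.66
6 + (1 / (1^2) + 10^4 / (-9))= -9937/9 = -1104.11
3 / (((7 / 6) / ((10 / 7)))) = 180/49 = 3.67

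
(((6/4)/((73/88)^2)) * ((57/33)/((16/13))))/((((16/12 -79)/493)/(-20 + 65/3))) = -32.36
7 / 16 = 0.44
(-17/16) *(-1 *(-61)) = -1037/16 = -64.81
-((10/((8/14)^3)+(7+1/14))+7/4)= -13981/224 = -62.42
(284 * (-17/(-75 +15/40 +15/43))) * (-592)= -57836032/1503 = -38480.39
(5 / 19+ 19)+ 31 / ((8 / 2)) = 2053/76 = 27.01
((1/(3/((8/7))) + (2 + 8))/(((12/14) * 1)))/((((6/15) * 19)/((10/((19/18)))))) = 5450/361 = 15.10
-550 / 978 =-275/489 = -0.56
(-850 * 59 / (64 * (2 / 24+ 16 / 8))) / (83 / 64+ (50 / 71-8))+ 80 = 3889832/27259 = 142.70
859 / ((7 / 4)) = 3436/7 = 490.86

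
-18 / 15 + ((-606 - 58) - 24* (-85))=6874/5 = 1374.80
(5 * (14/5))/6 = 7/3 = 2.33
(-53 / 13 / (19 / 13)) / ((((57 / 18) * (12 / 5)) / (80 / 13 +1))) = -24645/9386 = -2.63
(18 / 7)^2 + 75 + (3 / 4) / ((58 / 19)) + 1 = 941929/11368 = 82.86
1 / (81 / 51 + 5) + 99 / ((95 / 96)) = 1066063/10640 = 100.19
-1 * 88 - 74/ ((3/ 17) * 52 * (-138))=-946603/10764 = -87.94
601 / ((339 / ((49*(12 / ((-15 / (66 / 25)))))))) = -2591512/14125 = -183.47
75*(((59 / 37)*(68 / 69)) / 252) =25075/53613 = 0.47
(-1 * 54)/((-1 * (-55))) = -54/55 = -0.98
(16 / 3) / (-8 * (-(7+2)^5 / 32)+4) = 64/177195 = 0.00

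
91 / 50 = 1.82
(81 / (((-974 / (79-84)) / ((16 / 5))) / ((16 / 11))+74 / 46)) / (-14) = -39744/298543 = -0.13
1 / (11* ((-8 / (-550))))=25/4 = 6.25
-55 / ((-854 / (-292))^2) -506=-93430854/182329 = -512.43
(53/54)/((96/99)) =583/576 = 1.01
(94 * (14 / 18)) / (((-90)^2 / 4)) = 658/18225 = 0.04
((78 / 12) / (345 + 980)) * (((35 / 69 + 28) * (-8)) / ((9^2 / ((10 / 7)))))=-29224/1481085 = -0.02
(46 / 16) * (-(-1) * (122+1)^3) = 42799941/8 = 5349992.62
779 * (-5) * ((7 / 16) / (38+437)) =-3.59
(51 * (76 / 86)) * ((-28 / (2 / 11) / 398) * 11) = -1641486/8557 = -191.83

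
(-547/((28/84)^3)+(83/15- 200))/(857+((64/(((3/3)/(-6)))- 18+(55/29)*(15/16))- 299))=-104145728/1098135 = -94.84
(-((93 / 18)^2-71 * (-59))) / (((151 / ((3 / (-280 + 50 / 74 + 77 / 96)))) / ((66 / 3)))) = 988293680/149385961 = 6.62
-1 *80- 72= -152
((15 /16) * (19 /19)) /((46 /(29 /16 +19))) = 4995/11776 = 0.42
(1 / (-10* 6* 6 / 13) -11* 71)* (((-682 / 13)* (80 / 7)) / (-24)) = -95879993/4914 = -19511.60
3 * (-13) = -39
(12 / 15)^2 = 16/25 = 0.64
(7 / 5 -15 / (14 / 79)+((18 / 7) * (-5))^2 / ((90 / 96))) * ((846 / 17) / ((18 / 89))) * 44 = 246905758/245 = 1007778.60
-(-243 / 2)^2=-59049/4 = -14762.25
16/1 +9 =25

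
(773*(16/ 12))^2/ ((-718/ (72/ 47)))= -38241856/16873 = -2266.45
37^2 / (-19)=-1369/19 = -72.05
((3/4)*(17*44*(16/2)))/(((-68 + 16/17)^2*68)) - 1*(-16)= 3468779/216600 = 16.01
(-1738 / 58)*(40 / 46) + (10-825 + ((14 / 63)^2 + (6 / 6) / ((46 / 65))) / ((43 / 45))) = -433412285/516258 = -839.53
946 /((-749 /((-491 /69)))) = 8.99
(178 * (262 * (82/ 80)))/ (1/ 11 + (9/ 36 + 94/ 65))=136713434/5111 = 26748.86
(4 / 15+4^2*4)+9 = 1099/15 = 73.27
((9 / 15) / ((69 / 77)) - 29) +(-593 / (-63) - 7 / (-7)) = -129814/7245 = -17.92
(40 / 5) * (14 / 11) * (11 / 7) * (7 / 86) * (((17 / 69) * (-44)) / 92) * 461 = -4827592/68241 = -70.74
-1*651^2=-423801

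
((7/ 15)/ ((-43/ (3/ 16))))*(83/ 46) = -581/158240 = 0.00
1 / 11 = 0.09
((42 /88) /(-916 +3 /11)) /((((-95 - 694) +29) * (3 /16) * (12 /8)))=1/410115 = 0.00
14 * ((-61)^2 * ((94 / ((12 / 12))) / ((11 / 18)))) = 88143048/11 = 8013004.36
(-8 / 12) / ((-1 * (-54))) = -1/81 = -0.01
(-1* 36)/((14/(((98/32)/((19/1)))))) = -63/152 = -0.41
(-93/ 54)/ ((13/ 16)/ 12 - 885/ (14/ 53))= 6944/13508367 = 0.00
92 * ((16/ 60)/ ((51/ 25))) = 1840/153 = 12.03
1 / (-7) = -1/7 = -0.14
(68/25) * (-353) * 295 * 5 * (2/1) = -2832472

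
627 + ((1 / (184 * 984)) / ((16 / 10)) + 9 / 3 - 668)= -55041019/1448448 = -38.00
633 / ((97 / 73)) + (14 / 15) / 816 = 282799759/593640 = 476.38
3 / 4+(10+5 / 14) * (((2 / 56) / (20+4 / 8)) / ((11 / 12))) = 68037/88396 = 0.77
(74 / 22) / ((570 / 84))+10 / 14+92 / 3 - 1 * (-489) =11430638/21945 = 520.88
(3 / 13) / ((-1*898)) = -3/11674 = 0.00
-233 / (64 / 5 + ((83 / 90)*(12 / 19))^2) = -18925425/1067236 = -17.73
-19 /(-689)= 19/689 = 0.03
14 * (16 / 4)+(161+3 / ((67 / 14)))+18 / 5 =74111/335 = 221.23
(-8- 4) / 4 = -3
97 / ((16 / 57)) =5529/16 = 345.56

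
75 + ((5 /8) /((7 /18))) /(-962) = 2020155/26936 = 75.00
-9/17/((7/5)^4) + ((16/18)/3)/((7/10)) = 314605/1102059 = 0.29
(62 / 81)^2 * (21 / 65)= 26908/142155 = 0.19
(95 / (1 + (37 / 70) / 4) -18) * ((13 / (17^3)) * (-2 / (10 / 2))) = -543244/7787105 = -0.07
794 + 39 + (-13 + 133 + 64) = 1017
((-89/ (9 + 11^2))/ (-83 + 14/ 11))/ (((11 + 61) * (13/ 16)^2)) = 15664/88879635 = 0.00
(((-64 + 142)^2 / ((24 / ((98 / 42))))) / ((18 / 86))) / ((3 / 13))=661297/54 = 12246.24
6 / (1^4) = 6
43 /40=1.08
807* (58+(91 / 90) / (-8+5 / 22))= 119788121/2565 = 46701.02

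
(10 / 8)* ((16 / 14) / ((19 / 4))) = 40/133 = 0.30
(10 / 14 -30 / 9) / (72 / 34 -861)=935/306621 = 0.00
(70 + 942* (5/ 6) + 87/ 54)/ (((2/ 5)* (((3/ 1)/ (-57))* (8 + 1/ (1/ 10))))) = -1464805/648 = -2260.50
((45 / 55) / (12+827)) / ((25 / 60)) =108/46145 = 0.00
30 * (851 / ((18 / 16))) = 68080/3 = 22693.33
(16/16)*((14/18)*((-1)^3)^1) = -0.78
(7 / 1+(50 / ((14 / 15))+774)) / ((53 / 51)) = 297942/371 = 803.08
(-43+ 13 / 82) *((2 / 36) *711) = -277527/164 = -1692.24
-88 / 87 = -1.01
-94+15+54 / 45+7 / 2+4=-703/10 = -70.30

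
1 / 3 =0.33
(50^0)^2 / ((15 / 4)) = 0.27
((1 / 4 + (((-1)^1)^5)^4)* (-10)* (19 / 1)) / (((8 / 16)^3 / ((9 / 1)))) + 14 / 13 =-222286/13 = -17098.92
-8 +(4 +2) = -2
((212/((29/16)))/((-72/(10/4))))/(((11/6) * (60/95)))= -10070/2871 = -3.51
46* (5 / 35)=46/7 = 6.57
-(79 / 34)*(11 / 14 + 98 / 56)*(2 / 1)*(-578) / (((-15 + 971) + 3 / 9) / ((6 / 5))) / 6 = 286059/200830 = 1.42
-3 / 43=-0.07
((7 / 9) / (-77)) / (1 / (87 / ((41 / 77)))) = -203/123 = -1.65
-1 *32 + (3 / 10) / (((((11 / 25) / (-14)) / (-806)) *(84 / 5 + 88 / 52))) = 2538923/6611 = 384.05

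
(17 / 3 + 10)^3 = 103823/27 = 3845.30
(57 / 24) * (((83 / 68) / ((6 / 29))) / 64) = 45733/208896 = 0.22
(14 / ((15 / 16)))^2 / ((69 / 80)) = 802816/3105 = 258.56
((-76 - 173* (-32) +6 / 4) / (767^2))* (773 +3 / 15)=21114159/2941445 = 7.18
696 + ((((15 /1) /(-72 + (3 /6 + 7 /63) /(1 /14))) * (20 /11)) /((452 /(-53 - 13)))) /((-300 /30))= 44907603/64523 = 695.99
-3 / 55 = -0.05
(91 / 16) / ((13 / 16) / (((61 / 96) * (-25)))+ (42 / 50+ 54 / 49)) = 523075/173904 = 3.01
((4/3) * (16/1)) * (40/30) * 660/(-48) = -3520/9 = -391.11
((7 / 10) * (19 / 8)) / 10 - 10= -7867/800 = -9.83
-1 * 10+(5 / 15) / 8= -239/24 = -9.96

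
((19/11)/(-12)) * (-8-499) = 3211/44 = 72.98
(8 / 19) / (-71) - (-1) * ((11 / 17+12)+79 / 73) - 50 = -60731116/1674109 = -36.28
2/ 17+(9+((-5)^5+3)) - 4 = -52987/17 = -3116.88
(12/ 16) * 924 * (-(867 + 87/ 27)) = -603064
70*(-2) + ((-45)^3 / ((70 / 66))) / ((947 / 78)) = -47839210/6629 = -7216.66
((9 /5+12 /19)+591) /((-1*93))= -6.38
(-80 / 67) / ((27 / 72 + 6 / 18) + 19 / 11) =-21120/43081 = -0.49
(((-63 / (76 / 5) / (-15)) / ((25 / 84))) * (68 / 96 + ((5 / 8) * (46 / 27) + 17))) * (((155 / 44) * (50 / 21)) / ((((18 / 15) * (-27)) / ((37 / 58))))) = -813939875/282782016 = -2.88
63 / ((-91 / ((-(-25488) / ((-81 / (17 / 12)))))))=4012/13 = 308.62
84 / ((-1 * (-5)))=84/5 = 16.80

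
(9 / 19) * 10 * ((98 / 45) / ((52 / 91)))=343/19 = 18.05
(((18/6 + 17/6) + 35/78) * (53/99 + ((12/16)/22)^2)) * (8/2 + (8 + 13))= 229032125/2718144 = 84.26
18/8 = 9/4 = 2.25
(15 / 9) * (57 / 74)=95/74 = 1.28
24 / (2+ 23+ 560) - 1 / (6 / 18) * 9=-5257/195 = -26.96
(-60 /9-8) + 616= 1804/3 = 601.33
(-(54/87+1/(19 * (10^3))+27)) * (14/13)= -106533203/3581500 = -29.75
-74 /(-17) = 74/17 = 4.35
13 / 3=4.33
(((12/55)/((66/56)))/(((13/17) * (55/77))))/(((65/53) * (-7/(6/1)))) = -605472/2556125 = -0.24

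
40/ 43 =0.93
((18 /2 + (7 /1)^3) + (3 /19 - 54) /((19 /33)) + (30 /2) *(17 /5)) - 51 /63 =2340067/7581 = 308.68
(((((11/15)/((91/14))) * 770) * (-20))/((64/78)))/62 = -4235/124 = -34.15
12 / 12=1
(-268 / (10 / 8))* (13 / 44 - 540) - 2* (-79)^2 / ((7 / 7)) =5677686/55 = 103230.65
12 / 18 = 2/3 = 0.67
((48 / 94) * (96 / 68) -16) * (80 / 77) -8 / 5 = -767912/43945 = -17.47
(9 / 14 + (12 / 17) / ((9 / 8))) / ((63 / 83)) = 1.67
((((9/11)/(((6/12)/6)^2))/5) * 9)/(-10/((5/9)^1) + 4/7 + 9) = -81648/3245 = -25.16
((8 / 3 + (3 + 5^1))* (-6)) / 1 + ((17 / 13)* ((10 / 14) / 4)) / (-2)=-46677/728 = -64.12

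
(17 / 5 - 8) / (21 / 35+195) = -23/978 = -0.02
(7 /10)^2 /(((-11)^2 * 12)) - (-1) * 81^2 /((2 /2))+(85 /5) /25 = 190551197/29040 = 6561.68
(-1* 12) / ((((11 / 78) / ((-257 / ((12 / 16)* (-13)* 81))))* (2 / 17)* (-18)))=34952/2673 = 13.08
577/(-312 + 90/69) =-13271/7146 = -1.86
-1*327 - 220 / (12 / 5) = -1256/3 = -418.67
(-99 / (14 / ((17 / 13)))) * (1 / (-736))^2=-1683/98588672 = 0.00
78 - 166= -88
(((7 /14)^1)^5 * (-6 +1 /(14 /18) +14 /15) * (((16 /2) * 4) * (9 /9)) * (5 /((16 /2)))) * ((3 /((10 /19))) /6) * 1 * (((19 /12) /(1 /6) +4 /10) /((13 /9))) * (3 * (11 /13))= -73928943/1892800 = -39.06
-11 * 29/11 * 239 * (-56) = 388136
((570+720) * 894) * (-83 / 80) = -4786029/4 = -1196507.25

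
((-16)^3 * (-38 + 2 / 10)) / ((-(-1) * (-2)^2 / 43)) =8322048/5 = 1664409.60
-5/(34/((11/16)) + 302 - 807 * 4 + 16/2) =55/31554 = 0.00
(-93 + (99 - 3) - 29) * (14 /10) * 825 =-30030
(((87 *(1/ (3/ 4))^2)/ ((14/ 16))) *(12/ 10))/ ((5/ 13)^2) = 1254656/875 = 1433.89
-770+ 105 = -665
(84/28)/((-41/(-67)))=201/41 = 4.90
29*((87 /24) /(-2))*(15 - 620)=508805/16 = 31800.31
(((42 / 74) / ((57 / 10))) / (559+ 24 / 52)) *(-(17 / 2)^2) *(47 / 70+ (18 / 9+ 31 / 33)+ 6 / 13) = -35342677/674905308 = -0.05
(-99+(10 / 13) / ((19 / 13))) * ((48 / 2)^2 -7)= -1064599/19 = -56031.53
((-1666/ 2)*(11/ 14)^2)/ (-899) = 2057/3596 = 0.57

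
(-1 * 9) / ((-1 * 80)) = 9/80 = 0.11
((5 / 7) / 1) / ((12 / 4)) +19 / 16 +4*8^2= 86495/336 = 257.43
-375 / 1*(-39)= 14625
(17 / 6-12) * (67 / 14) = -3685/84 = -43.87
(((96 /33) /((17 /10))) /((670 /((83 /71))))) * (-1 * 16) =-42496/889559 = -0.05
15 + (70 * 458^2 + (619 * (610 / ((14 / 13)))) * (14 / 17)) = 254528085/17 = 14972240.29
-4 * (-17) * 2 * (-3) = -408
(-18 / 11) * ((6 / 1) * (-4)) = 432/11 = 39.27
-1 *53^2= -2809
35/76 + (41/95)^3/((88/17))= 35917907/75449000 = 0.48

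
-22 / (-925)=22/925 = 0.02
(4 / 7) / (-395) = -4/2765 = 0.00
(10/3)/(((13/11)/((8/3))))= 880/117 = 7.52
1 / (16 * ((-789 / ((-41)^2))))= -1681/12624 = -0.13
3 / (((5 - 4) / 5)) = 15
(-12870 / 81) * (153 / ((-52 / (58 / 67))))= 27115/67 = 404.70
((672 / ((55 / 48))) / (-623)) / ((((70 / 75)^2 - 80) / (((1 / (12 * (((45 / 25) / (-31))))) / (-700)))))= 744/30502703 = 0.00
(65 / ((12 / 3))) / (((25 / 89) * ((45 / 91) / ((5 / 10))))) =105287/1800 = 58.49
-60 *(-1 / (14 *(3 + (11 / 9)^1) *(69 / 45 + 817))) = 2025/1632974 = 0.00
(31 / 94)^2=961/8836 = 0.11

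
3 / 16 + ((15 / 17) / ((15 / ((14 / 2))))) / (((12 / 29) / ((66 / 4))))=16.61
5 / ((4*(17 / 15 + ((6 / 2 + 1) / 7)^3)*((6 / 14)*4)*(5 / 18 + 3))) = 540225/3205352 = 0.17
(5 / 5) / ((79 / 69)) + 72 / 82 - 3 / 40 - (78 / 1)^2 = -788025837/129560 = -6082.32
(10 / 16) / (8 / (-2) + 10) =5/48 = 0.10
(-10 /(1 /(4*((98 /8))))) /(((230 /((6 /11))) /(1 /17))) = -294/4301 = -0.07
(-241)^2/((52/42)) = 1219701/26 = 46911.58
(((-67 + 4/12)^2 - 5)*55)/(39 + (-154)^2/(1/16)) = 439505/683091 = 0.64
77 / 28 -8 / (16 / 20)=-29/4 = -7.25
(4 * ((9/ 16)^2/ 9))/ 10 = 9/640 = 0.01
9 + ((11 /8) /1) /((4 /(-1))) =277/32 = 8.66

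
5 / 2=2.50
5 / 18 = 0.28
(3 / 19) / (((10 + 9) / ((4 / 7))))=12/2527 = 0.00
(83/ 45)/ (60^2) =83/162000 = 0.00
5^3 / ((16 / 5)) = 625/16 = 39.06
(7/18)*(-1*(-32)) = 112/9 = 12.44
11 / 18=0.61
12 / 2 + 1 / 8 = 49/8 = 6.12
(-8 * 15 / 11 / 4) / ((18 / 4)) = -20/33 = -0.61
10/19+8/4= 48/19 = 2.53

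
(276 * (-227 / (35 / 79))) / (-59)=2396.86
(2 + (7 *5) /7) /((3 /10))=70/3 = 23.33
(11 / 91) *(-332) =-3652/91 = -40.13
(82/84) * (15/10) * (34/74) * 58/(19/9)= 181917/9842 = 18.48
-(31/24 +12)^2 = -101761/576 = -176.67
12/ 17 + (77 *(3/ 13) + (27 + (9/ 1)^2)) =27951/221 = 126.48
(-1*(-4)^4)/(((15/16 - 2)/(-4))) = -16384/17 = -963.76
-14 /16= -7/8 = -0.88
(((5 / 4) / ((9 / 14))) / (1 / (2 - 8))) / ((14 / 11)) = -55/6 = -9.17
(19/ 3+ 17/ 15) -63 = -833/15 = -55.53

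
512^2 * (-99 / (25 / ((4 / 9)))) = -11534336/25 = -461373.44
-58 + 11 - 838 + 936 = 51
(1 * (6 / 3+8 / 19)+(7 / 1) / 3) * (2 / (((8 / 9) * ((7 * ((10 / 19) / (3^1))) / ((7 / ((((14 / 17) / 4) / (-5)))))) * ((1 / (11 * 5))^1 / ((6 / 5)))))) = -1368279/14 = -97734.21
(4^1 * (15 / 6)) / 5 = 2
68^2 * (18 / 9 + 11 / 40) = 52598/5 = 10519.60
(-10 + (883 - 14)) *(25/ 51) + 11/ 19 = 408586/969 = 421.66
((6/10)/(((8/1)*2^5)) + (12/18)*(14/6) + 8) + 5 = 167707/11520 = 14.56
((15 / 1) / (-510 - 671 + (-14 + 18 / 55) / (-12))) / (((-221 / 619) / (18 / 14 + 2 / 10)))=1225620/23166563 = 0.05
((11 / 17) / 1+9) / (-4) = -41/17 = -2.41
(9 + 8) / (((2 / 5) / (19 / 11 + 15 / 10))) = 6035/44 = 137.16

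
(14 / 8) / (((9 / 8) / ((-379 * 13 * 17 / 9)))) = -1172626/81 = -14476.86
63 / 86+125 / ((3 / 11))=118439/258 = 459.07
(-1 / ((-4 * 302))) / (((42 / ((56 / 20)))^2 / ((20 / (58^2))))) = 1/45716760 = 0.00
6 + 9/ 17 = 111/17 = 6.53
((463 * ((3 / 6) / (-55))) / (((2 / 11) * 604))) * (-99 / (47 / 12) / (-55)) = -0.02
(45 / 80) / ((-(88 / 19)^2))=-3249/123904 = -0.03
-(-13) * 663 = 8619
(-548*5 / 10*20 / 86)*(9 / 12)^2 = -6165/172 = -35.84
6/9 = 2/3 = 0.67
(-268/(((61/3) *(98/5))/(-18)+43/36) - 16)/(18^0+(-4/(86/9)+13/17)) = -2.38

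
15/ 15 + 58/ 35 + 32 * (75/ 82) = 45813/1435 = 31.93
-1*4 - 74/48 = -133/24 = -5.54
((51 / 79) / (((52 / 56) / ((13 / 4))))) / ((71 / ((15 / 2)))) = 5355/22436 = 0.24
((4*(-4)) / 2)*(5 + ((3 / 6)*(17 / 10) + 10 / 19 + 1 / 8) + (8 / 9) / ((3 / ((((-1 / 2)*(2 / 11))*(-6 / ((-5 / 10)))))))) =-464839/9405 = -49.42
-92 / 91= -1.01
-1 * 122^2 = -14884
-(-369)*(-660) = -243540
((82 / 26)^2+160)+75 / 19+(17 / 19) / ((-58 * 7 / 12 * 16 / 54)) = 453166975/2607332 = 173.80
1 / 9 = 0.11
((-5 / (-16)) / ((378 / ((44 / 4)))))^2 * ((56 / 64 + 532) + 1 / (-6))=0.04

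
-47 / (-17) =47/17 = 2.76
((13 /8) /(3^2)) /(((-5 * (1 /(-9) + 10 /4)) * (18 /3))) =-13/5160 = 0.00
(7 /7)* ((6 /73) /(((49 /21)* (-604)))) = -9/154322 = 0.00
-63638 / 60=-31819/30 = -1060.63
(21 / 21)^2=1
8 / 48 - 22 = -131/6 = -21.83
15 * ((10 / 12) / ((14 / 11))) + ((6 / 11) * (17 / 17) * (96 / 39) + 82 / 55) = 253353/20020 = 12.65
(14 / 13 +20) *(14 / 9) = 32.79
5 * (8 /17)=40/17 = 2.35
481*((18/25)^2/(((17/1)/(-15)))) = -467532/2125 = -220.02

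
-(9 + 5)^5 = -537824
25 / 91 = 0.27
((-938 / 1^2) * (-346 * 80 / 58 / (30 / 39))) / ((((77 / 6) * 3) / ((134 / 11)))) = 646128704/3509 = 184134.71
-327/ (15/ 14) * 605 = -184646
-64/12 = -16/3 = -5.33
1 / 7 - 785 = -5494/7 = -784.86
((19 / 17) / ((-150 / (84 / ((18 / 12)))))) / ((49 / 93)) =-2356/2975 = -0.79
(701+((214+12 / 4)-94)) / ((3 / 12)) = 3296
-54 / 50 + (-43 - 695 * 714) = -12406852/25 = -496274.08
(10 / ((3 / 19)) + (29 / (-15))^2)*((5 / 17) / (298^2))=15091/67935060 = 0.00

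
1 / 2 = 0.50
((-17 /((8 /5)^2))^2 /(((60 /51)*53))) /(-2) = -614125/1736704 = -0.35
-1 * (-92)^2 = -8464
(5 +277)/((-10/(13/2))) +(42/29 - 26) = -60277/290 = -207.85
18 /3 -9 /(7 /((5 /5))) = 33/7 = 4.71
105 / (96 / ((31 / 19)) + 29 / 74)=48174/27175 = 1.77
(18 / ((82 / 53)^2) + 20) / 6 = 92521/20172 = 4.59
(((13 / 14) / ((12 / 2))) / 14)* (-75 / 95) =-65/7448 = -0.01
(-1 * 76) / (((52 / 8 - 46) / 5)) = 760/79 = 9.62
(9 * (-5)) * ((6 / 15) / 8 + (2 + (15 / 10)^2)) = -387/2 = -193.50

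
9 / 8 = 1.12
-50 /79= -0.63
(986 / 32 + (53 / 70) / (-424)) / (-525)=-0.06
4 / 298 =2/149 = 0.01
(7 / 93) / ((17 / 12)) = 28/527 = 0.05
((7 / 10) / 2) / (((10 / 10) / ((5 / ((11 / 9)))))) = 63/44 = 1.43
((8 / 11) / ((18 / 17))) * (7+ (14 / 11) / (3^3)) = 142324/29403 = 4.84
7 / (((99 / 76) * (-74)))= -266/3663 = -0.07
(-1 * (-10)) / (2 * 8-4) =5/6 = 0.83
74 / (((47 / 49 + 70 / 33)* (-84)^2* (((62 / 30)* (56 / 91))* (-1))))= -26455/9882304 = 0.00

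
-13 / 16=-0.81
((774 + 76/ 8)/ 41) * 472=369812/41 = 9019.80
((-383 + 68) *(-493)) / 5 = 31059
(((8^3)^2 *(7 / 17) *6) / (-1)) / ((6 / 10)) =-1079416.47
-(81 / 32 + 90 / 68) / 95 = -2097/51680 = -0.04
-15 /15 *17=-17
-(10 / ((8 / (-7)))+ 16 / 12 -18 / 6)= 10.42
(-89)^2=7921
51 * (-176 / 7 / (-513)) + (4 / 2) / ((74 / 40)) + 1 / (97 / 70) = 18482878/4296033 = 4.30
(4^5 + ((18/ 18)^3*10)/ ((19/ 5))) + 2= 19544/19 = 1028.63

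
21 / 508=0.04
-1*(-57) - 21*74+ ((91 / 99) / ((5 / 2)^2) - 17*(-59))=-1222286/2475 = -493.85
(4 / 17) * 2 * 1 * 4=32/17 = 1.88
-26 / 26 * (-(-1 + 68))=67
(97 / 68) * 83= 8051/68 = 118.40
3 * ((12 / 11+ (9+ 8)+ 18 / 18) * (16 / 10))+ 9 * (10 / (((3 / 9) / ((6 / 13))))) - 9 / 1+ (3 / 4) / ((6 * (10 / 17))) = 2373391/11440 = 207.46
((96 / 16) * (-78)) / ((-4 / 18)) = 2106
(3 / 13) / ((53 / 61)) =183/689 = 0.27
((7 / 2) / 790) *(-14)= -49/790 = -0.06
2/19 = 0.11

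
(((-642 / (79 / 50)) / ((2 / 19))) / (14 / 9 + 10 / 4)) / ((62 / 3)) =-8233650/178777 = -46.06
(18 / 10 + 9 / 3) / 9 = 0.53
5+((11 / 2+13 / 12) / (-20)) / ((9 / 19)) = 9299/2160 = 4.31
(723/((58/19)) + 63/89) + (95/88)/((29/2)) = 26985889/113564 = 237.63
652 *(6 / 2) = 1956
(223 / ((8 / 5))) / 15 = 223/24 = 9.29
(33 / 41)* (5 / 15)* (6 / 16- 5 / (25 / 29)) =-1.46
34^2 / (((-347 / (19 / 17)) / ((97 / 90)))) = -62662/15615 = -4.01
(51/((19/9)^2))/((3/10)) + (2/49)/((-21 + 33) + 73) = 57352772/1503565 = 38.14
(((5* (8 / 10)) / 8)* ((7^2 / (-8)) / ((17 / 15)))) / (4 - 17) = 735/3536 = 0.21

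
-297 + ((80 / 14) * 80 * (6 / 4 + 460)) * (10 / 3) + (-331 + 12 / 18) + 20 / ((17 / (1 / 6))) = 83610704/119 = 702610.96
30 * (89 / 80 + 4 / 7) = 2829/56 = 50.52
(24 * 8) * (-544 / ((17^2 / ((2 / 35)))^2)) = -24576/6018425 = 0.00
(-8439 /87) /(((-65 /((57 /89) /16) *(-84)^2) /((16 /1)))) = 1843/13606320 = 0.00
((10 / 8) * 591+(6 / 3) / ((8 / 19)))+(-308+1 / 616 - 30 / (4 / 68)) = -45891/616 = -74.50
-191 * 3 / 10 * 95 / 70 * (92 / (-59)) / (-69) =-3629/2065 = -1.76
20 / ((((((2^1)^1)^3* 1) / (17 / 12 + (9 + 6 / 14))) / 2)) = 4555/84 = 54.23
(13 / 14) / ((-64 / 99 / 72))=-11583/112 = -103.42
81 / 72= 9/8 = 1.12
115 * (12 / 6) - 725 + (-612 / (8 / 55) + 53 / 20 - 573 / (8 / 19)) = -242429/40 = -6060.72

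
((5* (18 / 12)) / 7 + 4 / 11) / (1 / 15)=3315/154 = 21.53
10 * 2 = 20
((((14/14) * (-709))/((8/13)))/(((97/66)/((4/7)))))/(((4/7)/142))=-21595431/194 = -111316.65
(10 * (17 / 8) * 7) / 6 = 24.79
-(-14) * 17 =238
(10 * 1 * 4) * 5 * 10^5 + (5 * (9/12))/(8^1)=20000000.47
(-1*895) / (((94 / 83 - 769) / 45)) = 3342825/63733 = 52.45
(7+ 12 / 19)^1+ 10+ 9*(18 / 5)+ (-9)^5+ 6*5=-5602052/95 = -58968.97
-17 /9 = -1.89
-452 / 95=-4.76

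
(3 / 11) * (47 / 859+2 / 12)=1141/18898 = 0.06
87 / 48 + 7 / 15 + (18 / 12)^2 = 1087/240 = 4.53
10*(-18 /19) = -180/19 = -9.47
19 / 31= 0.61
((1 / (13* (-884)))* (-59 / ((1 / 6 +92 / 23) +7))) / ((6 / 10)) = 295/384982 = 0.00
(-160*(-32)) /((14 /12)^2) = 184320/49 = 3761.63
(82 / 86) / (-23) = -0.04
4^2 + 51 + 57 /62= 4211/62 = 67.92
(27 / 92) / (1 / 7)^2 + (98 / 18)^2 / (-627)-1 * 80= -306822011/4672404 = -65.67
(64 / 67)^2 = 4096/4489 = 0.91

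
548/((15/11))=6028/15 = 401.87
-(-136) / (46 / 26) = 76.87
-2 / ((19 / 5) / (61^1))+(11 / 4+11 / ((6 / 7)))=-3767/228 = -16.52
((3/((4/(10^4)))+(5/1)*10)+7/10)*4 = 30202.80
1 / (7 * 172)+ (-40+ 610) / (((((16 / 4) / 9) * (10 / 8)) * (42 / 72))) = 2117665/1204 = 1758.86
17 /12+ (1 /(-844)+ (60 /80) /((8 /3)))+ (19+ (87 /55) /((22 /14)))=265971869/12254880 = 21.70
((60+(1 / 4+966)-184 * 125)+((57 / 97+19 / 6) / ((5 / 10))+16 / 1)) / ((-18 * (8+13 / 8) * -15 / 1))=-25550081/3024945 = -8.45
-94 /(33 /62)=-176.61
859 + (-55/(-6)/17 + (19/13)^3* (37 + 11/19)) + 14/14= 219132583/224094 = 977.86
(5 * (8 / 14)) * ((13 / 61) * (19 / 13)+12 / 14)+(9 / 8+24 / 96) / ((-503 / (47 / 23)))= 922123647/276637928 = 3.33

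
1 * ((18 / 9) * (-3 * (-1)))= 6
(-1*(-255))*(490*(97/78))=155386.54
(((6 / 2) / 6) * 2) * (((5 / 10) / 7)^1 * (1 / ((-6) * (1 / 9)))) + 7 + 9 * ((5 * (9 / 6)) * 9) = 614.39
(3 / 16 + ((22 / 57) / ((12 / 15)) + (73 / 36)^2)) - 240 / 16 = -62903/6156 = -10.22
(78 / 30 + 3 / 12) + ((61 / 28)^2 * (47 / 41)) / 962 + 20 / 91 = 475501259/154612640 = 3.08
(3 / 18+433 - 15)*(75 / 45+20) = 163085/18 = 9060.28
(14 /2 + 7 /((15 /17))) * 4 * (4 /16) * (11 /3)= 2464/45 = 54.76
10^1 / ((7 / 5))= 50/7 = 7.14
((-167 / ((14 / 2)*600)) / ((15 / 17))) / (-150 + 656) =-2839/31878000 = 0.00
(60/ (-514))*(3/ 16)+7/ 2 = 7151/2056 = 3.48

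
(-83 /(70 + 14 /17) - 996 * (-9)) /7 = 10791245/8428 = 1280.40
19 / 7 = 2.71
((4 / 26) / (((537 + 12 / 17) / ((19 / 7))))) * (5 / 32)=1615/13309296 = 0.00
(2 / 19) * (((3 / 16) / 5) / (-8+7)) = -3/760 = 0.00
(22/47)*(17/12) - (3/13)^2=29065/47658 = 0.61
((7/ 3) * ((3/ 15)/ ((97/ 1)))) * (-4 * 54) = -504/485 = -1.04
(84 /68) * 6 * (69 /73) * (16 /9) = 15456/1241 = 12.45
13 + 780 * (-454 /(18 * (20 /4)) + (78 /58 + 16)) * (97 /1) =930659.99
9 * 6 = 54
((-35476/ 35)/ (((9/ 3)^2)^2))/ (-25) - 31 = -308807/10125 = -30.50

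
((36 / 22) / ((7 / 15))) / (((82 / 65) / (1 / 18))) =975/6314 = 0.15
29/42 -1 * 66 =-2743/42 = -65.31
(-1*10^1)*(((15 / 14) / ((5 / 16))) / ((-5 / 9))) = 432/7 = 61.71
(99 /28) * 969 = 95931/28 = 3426.11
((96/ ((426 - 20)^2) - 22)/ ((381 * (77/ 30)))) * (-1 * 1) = 9065740/402982811 = 0.02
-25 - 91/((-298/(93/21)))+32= 2489/298 = 8.35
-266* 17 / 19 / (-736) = 119/368 = 0.32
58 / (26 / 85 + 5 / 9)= 44370/659 = 67.33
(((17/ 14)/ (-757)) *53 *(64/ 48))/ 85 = -106/79485 = 0.00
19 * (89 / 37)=1691/37 = 45.70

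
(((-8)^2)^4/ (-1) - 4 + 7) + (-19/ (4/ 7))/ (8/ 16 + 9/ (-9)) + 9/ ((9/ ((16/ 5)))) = -167771433/10 = -16777143.30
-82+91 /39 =-79.67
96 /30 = 16/5 = 3.20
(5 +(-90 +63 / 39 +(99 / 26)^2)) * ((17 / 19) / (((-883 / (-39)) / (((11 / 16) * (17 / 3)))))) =-148036493/13958464 = -10.61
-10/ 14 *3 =-15/7 = -2.14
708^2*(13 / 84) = 543036/7 = 77576.57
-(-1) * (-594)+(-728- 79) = -1401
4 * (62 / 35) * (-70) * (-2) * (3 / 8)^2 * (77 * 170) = 1826055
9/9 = 1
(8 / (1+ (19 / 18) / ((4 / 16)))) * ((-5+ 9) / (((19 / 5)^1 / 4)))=5760/893 = 6.45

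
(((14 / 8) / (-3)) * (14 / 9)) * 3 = -2.72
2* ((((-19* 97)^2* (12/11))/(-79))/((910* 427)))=-40759788/168833665 = -0.24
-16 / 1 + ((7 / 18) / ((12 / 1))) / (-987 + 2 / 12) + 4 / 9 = -3315767/213156 = -15.56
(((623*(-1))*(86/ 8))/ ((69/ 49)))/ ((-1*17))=1312661/4692 = 279.77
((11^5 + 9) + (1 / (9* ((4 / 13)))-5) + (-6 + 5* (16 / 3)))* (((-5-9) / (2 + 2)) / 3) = -187922.03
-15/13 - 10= -145/13 = -11.15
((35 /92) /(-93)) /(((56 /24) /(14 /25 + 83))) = -2089/14260 = -0.15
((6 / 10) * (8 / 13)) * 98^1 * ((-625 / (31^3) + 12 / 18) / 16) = 217511/148955 = 1.46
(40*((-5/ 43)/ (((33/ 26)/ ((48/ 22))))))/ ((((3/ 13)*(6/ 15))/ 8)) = -10816000/15609 = -692.93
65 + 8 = 73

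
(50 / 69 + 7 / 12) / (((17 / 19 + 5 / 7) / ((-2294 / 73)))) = -55070911/2155836 = -25.55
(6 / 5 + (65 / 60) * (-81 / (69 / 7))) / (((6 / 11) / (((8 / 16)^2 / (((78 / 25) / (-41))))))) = 2663155/57408 = 46.39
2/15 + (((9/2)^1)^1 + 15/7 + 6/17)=7.13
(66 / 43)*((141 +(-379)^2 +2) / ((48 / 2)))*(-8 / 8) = -395406/43 = -9195.49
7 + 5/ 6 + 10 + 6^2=323/6 = 53.83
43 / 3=14.33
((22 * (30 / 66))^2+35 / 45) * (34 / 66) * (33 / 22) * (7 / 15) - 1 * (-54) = 268313/2970 = 90.34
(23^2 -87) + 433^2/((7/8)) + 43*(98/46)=34583887/161 = 214806.75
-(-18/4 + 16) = -23/2 = -11.50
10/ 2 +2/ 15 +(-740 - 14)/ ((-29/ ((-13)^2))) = 65987/15 = 4399.13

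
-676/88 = -169/22 = -7.68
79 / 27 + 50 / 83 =7907/2241 = 3.53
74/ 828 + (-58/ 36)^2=20009/7452 = 2.69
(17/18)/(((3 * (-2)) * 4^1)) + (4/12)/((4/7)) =235/432 = 0.54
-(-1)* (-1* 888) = -888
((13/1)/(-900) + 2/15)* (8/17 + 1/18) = 17227/275400 = 0.06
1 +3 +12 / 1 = 16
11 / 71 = 0.15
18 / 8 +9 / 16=45/16 = 2.81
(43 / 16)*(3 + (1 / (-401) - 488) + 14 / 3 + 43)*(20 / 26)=-113114725/125112 = -904.11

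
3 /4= 0.75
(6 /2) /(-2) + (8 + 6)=25/2 = 12.50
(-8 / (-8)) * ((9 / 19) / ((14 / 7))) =9/38 = 0.24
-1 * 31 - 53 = -84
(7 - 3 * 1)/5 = 0.80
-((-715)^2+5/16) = -8179605/16 = -511225.31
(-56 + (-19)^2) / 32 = 9.53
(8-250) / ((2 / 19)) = -2299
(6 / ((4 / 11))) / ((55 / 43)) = 12.90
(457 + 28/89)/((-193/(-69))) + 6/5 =14144907/85885 = 164.70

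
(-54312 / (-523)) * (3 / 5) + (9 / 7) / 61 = 69597207/1116605 = 62.33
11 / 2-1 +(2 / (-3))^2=89/18 = 4.94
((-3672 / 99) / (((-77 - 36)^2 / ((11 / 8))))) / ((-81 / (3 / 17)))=1/114921 = 0.00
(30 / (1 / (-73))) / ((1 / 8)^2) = -140160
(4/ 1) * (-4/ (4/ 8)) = -32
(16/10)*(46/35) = 2.10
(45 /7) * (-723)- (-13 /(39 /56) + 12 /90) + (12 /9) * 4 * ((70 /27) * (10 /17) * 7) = -220366261/48195 = -4572.39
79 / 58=1.36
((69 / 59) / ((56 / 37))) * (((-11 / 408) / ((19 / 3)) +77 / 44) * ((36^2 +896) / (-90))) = -525923957/16007880 = -32.85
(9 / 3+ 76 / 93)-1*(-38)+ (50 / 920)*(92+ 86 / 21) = 469551/9982 = 47.04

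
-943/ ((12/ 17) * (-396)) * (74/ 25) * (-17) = -10083499/59400 = -169.76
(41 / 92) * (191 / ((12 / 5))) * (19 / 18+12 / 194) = 76391405/1927584 = 39.63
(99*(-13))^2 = 1656369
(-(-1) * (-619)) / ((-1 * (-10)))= -619/10 = -61.90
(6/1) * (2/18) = 2/3 = 0.67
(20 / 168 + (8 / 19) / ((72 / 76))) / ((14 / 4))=71/441 = 0.16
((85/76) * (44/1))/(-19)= -935/361 = -2.59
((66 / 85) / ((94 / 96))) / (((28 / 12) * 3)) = 3168/27965 = 0.11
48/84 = 4/7 = 0.57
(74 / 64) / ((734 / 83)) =3071/23488 = 0.13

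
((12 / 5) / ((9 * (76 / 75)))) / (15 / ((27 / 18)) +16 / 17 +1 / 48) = 816/33991 = 0.02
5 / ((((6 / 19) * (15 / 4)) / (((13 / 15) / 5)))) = 0.73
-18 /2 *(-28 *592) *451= 67281984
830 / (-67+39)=-415/14 = -29.64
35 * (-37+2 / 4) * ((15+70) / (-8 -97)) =6205/6 = 1034.17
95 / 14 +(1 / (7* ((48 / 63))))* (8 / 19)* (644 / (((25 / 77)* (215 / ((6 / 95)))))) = 927926213/135826250 = 6.83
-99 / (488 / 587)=-119.08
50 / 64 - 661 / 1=-21127/32 = -660.22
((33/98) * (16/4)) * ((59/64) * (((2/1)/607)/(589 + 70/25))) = 885/128013872 = 0.00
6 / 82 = 3/41 = 0.07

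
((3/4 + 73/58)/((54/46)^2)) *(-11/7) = -1355827/591948 = -2.29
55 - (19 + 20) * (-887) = 34648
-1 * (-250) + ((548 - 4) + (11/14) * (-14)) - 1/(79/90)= 61767/79 = 781.86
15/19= 0.79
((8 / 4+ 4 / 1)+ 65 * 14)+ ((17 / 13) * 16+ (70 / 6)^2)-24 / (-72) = 125584/117 = 1073.37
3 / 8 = 0.38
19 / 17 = 1.12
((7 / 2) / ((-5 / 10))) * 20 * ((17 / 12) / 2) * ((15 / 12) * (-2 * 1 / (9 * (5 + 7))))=2975/1296 = 2.30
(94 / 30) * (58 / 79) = 2726/1185 = 2.30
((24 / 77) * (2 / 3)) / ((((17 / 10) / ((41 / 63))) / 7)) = 6560/11781 = 0.56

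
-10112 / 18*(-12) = 20224/3 = 6741.33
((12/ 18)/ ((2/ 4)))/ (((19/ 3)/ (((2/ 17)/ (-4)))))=-2/323 = -0.01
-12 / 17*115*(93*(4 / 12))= -42780/17 = -2516.47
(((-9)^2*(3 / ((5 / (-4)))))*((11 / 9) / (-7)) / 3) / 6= 1.89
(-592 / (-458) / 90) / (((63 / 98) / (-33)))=-22792/30915 = -0.74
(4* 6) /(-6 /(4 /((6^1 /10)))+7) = 240/61 = 3.93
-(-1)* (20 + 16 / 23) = 476/23 = 20.70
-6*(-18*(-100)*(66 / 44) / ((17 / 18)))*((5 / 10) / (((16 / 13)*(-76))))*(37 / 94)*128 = 70129800/15181 = 4619.58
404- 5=399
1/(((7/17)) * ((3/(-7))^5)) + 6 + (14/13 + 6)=-489311/3159 = -154.89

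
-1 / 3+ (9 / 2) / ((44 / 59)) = 1505/264 = 5.70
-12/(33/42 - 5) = 168/59 = 2.85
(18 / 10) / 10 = 9/50 = 0.18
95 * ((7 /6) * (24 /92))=665/23 = 28.91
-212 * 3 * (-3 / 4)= 477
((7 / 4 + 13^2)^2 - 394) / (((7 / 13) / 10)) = 29912025/56 = 534143.30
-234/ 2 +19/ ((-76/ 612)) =-270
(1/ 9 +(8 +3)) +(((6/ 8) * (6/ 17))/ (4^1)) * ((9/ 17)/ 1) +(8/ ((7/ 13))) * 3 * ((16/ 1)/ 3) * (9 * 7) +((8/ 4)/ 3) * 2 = 311880281/20808 = 14988.48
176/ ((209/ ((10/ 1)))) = 160/19 = 8.42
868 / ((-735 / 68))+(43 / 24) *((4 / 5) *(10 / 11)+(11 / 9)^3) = -510117799/6735960 = -75.73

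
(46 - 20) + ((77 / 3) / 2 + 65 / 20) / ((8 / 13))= 5005/96 = 52.14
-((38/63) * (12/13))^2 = -23104/74529 = -0.31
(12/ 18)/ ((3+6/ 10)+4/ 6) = 5/32 = 0.16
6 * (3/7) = 18/7 = 2.57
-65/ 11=-5.91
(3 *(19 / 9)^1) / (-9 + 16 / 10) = -95/111 = -0.86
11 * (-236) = -2596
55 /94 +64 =6071/94 = 64.59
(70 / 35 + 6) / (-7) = -8/7 = -1.14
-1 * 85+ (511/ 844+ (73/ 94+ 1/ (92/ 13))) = -38080545/456182 = -83.48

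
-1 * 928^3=-799178752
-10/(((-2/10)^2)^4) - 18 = -3906268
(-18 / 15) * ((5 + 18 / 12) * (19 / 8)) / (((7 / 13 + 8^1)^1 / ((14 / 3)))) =-10.12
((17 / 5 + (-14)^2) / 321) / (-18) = -997/28890 = -0.03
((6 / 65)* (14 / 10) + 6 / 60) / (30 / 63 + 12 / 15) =3129/17420 = 0.18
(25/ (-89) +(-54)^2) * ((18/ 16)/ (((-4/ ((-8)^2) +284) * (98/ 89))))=2335491/222607 = 10.49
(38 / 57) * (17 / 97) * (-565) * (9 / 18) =-9605/291 = -33.01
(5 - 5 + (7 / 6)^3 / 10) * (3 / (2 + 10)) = 343/8640 = 0.04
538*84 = 45192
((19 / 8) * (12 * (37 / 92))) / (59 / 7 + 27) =14763/45632 = 0.32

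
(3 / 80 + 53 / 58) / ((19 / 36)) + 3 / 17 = 370731/187340 = 1.98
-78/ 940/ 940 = -39/441800 = 0.00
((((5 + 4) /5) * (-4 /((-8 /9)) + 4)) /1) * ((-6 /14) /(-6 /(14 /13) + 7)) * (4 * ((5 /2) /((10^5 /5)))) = -459/200000 = 0.00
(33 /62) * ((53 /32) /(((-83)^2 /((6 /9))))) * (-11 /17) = -6413/116176096 = 0.00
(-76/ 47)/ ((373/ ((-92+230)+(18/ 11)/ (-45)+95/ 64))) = -9326283/15427280 = -0.60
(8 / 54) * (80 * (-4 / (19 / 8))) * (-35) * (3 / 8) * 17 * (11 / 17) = 492800/171 = 2881.87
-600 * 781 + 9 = -468591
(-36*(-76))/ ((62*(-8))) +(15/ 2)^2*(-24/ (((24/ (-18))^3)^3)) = 389453463/4063232 = 95.85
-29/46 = -0.63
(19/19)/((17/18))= 18/17 = 1.06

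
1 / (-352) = -1/352 = 0.00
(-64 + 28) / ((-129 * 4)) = 3/43 = 0.07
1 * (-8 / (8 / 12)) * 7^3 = -4116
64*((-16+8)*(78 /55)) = -39936/55 = -726.11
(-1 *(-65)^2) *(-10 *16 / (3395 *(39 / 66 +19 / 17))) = 50564800/433881 = 116.54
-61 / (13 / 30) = -1830/13 = -140.77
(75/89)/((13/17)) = 1275/1157 = 1.10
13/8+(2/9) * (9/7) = 107/56 = 1.91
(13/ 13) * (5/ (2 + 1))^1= 5/3 = 1.67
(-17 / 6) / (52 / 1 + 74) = -17/756 = -0.02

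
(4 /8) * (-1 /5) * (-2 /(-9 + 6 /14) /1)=-7/300 = -0.02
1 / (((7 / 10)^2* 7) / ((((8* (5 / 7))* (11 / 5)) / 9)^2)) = 774400/1361367 = 0.57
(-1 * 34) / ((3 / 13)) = -442/3 = -147.33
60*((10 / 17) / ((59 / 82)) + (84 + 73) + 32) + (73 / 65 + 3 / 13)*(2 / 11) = 742525348/65195 = 11389.30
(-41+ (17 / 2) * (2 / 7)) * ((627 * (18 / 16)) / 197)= -761805/5516 = -138.11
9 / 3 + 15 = 18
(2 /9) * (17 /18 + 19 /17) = 631/1377 = 0.46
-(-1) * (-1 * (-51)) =51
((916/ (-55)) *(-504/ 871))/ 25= 461664/1197625 = 0.39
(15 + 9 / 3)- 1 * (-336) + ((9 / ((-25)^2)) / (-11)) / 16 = 38939991/110000 = 354.00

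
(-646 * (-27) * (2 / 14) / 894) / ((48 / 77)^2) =273581/38144 = 7.17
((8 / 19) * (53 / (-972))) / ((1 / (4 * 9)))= -424/513 = -0.83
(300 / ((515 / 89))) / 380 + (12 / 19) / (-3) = -145/1957 = -0.07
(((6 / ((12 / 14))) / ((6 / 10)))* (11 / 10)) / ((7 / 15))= 27.50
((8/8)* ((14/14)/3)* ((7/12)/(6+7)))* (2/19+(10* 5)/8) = 1127/11856 = 0.10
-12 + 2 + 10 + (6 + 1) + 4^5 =1031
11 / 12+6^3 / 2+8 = 1403/12 = 116.92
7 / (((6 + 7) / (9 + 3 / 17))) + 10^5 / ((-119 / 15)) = -1499412/119 = -12600.10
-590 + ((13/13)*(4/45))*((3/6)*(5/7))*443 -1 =-36347/63 = -576.94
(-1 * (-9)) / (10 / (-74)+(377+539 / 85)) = 28305/1205183 = 0.02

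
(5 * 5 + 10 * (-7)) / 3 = -15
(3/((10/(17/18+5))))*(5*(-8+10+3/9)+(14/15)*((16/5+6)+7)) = 214963/4500 = 47.77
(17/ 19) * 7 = 119/19 = 6.26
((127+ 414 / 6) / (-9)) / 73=-196/657 = -0.30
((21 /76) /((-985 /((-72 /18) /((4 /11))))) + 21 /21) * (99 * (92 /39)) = 56994069/243295 = 234.26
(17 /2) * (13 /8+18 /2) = 1445/16 = 90.31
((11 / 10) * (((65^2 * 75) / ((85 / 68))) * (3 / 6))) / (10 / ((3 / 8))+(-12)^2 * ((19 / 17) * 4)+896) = 7110675/79888 = 89.01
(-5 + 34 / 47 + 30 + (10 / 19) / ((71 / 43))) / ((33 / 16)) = 26418416/2092299 = 12.63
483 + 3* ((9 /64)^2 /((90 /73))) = 19785651/40960 = 483.05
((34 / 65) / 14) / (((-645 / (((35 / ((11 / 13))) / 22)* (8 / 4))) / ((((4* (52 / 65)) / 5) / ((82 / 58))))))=-7888/79996125 = 0.00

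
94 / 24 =47/12 = 3.92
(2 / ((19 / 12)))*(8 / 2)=96/19 = 5.05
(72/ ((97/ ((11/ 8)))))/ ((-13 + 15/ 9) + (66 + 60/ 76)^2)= 107217/467424473 = 0.00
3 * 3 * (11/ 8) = 99/8 = 12.38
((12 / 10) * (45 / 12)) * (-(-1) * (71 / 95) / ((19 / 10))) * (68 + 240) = 196812/361 = 545.19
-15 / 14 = -1.07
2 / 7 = 0.29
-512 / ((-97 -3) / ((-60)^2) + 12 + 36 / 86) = -792576/19181 = -41.32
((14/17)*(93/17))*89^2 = 10313142/289 = 35685.61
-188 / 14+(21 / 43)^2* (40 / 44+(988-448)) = 16455784/142373 = 115.58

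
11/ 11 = 1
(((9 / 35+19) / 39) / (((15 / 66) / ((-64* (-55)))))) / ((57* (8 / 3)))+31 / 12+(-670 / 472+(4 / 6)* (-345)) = -273170104/1530165 = -178.52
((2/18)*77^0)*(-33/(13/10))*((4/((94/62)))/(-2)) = 6820/1833 = 3.72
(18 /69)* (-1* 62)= -372/23 = -16.17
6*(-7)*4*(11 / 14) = -132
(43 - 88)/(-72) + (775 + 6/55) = 341323/440 = 775.73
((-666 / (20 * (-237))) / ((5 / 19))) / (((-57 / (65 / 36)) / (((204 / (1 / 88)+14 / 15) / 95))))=-64765207/20263500 = -3.20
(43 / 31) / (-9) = -43/279 = -0.15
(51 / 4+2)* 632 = 9322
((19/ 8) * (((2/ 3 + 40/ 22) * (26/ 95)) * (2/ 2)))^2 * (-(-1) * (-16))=-1136356/27225 = -41.74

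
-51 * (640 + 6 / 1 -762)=5916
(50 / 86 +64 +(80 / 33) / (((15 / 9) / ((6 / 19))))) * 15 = 8767815/8987 = 975.61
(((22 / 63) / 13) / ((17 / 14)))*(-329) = -14476/1989 = -7.28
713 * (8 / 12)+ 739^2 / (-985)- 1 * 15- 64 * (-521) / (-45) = -7403002/8865 = -835.08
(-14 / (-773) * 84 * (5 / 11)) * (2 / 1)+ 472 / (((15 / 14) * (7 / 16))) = 128605712/127545 = 1008.32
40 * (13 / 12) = 43.33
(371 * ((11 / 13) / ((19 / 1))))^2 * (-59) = -16106.13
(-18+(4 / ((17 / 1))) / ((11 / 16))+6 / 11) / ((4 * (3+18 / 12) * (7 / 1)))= -1600/11781 = -0.14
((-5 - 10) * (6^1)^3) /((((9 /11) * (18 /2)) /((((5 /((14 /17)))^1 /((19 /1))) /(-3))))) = 18700/399 = 46.87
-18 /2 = -9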